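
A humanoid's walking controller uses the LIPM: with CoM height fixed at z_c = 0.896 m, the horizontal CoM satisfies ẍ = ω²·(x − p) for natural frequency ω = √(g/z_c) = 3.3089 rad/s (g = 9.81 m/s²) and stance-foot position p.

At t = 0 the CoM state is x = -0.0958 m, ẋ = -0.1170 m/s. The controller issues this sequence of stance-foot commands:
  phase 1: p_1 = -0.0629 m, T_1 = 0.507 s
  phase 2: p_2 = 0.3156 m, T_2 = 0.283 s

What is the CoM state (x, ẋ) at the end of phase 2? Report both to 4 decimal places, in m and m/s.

phase 1: p=-0.0629, T=0.507, ωT=1.677612, cosh=2.769790, sinh=2.582970; start (x,ẋ)=(-0.095800, -0.117000) → end (x,ẋ)=(-0.245358, -0.605255)
phase 2: p=0.3156, T=0.283, ωT=0.936419, cosh=1.471430, sinh=1.079400; start (x,ẋ)=(-0.245358, -0.605255) → end (x,ẋ)=(-0.707251, -2.894122)

x = -0.7073, ẋ = -2.8941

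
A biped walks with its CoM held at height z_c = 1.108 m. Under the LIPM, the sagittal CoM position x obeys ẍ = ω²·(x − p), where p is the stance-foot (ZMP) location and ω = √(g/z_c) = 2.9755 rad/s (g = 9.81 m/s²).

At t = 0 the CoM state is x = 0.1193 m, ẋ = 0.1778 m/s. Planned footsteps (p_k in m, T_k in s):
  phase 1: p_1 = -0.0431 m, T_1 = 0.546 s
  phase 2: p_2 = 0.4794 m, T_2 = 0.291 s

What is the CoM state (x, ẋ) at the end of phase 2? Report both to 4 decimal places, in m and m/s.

phase 1: p=-0.0431, T=0.546, ωT=1.624623, cosh=2.636745, sinh=2.439759; start (x,ẋ)=(0.119300, 0.177800) → end (x,ẋ)=(0.530894, 1.647757)
phase 2: p=0.4794, T=0.291, ωT=0.865870, cosh=1.398880, sinh=0.978195; start (x,ẋ)=(0.530894, 1.647757) → end (x,ẋ)=(1.093134, 2.454894)

x = 1.0931, ẋ = 2.4549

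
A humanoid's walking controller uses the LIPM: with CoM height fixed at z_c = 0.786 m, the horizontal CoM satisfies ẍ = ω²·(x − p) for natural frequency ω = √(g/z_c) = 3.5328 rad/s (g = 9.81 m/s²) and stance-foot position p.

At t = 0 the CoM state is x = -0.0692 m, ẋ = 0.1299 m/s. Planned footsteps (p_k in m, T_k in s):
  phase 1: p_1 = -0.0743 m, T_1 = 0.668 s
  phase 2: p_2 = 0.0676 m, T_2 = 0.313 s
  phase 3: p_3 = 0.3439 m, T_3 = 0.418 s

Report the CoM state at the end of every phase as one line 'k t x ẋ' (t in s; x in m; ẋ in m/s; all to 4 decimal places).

1 0.6680 0.1459 0.7885
2 0.9810 0.4991 1.6939
3 1.3990 1.6964 5.0397

phase 1: p=-0.0743, T=0.668, ωT=2.359910, cosh=5.342216, sinh=5.247787; start (x,ẋ)=(-0.069200, 0.129900) → end (x,ẋ)=(0.145905, 0.788505)
phase 2: p=0.0676, T=0.313, ωT=1.105766, cosh=1.676248, sinh=1.345291; start (x,ẋ)=(0.145905, 0.788505) → end (x,ẋ)=(0.499121, 1.693885)
phase 3: p=0.3439, T=0.418, ωT=1.476710, cosh=2.303453, sinh=2.075065; start (x,ẋ)=(0.499121, 1.693885) → end (x,ẋ)=(1.696384, 5.039677)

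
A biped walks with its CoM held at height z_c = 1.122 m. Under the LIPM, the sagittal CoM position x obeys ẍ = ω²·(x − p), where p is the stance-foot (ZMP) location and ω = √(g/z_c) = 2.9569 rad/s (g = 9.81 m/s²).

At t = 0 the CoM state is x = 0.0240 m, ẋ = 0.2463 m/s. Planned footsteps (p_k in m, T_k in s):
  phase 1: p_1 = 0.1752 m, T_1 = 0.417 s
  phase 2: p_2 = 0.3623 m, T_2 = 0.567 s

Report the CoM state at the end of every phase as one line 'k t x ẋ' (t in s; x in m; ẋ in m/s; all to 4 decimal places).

1 0.4170 0.0245 -0.2435
2 0.9840 -0.7848 -3.2506

phase 1: p=0.1752, T=0.417, ωT=1.233027, cosh=1.861506, sinh=1.570097; start (x,ẋ)=(0.024000, 0.246300) → end (x,ẋ)=(0.024524, -0.243475)
phase 2: p=0.3623, T=0.567, ωT=1.676562, cosh=2.767079, sinh=2.580063; start (x,ẋ)=(0.024524, -0.243475) → end (x,ẋ)=(-0.784798, -3.250603)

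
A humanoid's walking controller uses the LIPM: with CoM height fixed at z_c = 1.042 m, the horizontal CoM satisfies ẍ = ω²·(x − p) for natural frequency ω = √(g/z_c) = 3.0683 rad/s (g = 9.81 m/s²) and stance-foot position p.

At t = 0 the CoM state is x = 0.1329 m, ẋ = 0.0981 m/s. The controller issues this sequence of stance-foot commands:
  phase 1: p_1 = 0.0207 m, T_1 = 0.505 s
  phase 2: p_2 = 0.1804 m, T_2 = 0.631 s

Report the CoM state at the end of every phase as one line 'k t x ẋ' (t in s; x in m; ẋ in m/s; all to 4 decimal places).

1 0.5050 0.3687 1.0154
2 1.1360 1.9696 5.5530

phase 1: p=0.0207, T=0.505, ωT=1.549492, cosh=2.460715, sinh=2.248360; start (x,ẋ)=(0.132900, 0.098100) → end (x,ẋ)=(0.368677, 1.015424)
phase 2: p=0.1804, T=0.631, ωT=1.936097, cosh=3.537956, sinh=3.393690; start (x,ẋ)=(0.368677, 1.015424) → end (x,ẋ)=(1.969624, 5.553027)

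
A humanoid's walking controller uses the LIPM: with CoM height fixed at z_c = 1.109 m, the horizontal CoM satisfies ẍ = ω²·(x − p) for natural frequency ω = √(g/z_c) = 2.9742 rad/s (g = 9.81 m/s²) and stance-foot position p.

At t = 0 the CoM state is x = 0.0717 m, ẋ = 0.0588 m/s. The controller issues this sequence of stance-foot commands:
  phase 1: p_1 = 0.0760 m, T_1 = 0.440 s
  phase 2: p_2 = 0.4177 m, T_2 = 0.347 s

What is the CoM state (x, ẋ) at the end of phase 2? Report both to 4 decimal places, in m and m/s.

phase 1: p=0.0760, T=0.440, ωT=1.308648, cosh=1.985676, sinh=1.715491; start (x,ẋ)=(0.071700, 0.058800) → end (x,ẋ)=(0.101377, 0.094818)
phase 2: p=0.4177, T=0.347, ωT=1.032047, cosh=1.581542, sinh=1.225265; start (x,ẋ)=(0.101377, 0.094818) → end (x,ẋ)=(-0.043516, -1.002780)

x = -0.0435, ẋ = -1.0028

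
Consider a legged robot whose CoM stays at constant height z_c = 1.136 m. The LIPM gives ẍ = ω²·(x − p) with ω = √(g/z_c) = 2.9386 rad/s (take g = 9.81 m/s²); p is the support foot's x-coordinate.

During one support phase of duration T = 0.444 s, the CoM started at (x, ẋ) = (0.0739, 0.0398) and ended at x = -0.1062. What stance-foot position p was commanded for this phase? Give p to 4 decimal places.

ωT = 2.9386·0.444 = 1.304738; cosh(ωT) = 1.978984, sinh(ωT) = 1.707741
x(T) = p + (x₀−p)·cosh(ωT) + (ẋ₀/ω)·sinh(ωT) ⇒ p·(1 − cosh) = x(T) − x₀·cosh − (ẋ₀/ω)·sinh
numerator   = -0.1062 − (0.0739)·1.978984 − (0.0398/2.9386)·1.707741 = -0.275576
denominator = 1 − 1.978984 = -0.978984
p = -0.275576 / -0.978984 = 0.2815

p = 0.2815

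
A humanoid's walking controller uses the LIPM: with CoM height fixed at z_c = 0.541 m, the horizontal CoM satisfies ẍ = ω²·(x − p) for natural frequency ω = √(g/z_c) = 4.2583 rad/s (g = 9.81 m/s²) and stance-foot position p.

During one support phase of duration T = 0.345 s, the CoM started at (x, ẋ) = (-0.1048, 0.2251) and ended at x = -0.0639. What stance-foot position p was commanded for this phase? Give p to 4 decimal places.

ωT = 4.2583·0.345 = 1.469113; cosh(ωT) = 2.287755, sinh(ωT) = 2.057626
x(T) = p + (x₀−p)·cosh(ωT) + (ẋ₀/ω)·sinh(ωT) ⇒ p·(1 − cosh) = x(T) − x₀·cosh − (ẋ₀/ω)·sinh
numerator   = -0.0639 − (-0.1048)·2.287755 − (0.2251/4.2583)·2.057626 = 0.067088
denominator = 1 − 2.287755 = -1.287755
p = 0.067088 / -1.287755 = -0.0521

p = -0.0521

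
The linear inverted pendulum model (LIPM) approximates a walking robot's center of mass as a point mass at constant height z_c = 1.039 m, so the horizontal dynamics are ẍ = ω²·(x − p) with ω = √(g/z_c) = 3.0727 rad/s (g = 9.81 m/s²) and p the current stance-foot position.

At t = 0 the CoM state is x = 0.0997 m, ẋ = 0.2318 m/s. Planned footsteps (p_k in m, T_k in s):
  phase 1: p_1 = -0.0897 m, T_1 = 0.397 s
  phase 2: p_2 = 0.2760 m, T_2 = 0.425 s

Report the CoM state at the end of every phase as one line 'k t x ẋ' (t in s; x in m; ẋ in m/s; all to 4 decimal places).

1 0.3970 0.3756 1.3263
2 0.8220 1.2114 3.1507

phase 1: p=-0.0897, T=0.397, ωT=1.219862, cosh=1.840995, sinh=1.545725; start (x,ẋ)=(0.099700, 0.231800) → end (x,ẋ)=(0.375592, 1.326307)
phase 2: p=0.2760, T=0.425, ωT=1.305898, cosh=1.980965, sinh=1.710036; start (x,ẋ)=(0.375592, 1.326307) → end (x,ẋ)=(1.211411, 3.150665)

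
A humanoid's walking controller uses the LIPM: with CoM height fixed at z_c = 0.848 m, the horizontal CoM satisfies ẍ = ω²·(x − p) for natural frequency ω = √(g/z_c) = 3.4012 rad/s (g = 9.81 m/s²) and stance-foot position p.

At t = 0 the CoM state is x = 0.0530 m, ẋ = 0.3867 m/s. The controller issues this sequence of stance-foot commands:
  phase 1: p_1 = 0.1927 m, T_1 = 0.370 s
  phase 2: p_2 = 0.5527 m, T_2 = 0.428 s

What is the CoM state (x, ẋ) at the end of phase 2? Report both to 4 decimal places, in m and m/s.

phase 1: p=0.1927, T=0.370, ωT=1.258444, cosh=1.902018, sinh=1.617922; start (x,ẋ)=(0.053000, 0.386700) → end (x,ẋ)=(0.110938, -0.033242)
phase 2: p=0.5527, T=0.428, ωT=1.455714, cosh=2.260388, sinh=2.027154; start (x,ẋ)=(0.110938, -0.033242) → end (x,ẋ)=(-0.465666, -3.120980)

x = -0.4657, ẋ = -3.1210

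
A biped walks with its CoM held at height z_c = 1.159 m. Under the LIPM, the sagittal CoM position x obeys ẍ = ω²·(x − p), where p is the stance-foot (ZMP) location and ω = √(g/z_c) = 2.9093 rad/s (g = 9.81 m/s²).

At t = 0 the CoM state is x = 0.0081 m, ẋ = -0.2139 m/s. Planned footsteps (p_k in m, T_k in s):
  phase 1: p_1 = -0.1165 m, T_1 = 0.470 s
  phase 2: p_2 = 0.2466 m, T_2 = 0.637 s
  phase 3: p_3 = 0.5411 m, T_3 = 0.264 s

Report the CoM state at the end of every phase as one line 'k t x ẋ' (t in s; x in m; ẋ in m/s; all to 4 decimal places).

1 0.4700 0.0090 0.2182
2 1.1070 -0.2967 -1.4380
3 1.3710 -0.9743 -3.9451

phase 1: p=-0.1165, T=0.470, ωT=1.367371, cosh=2.089897, sinh=1.835121; start (x,ẋ)=(0.008100, -0.213900) → end (x,ẋ)=(0.008978, 0.218200)
phase 2: p=0.2466, T=0.637, ωT=1.853224, cosh=3.268544, sinh=3.111813; start (x,ẋ)=(0.008978, 0.218200) → end (x,ẋ)=(-0.296690, -1.438043)
phase 3: p=0.5411, T=0.264, ωT=0.768055, cosh=1.309742, sinh=0.845828; start (x,ẋ)=(-0.296690, -1.438043) → end (x,ẋ)=(-0.974274, -3.945071)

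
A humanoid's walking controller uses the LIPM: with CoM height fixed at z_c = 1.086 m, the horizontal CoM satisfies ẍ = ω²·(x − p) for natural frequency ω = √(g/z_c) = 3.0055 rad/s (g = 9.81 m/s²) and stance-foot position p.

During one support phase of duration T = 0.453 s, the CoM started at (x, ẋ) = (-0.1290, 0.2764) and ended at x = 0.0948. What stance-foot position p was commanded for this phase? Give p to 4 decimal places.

p = -0.1810

ωT = 3.0055·0.453 = 1.361492; cosh(ωT) = 2.079144, sinh(ωT) = 1.822865
x(T) = p + (x₀−p)·cosh(ωT) + (ẋ₀/ω)·sinh(ωT) ⇒ p·(1 − cosh) = x(T) − x₀·cosh − (ẋ₀/ω)·sinh
numerator   = 0.0948 − (-0.1290)·2.079144 − (0.2764/3.0055)·1.822865 = 0.195370
denominator = 1 − 2.079144 = -1.079144
p = 0.195370 / -1.079144 = -0.1810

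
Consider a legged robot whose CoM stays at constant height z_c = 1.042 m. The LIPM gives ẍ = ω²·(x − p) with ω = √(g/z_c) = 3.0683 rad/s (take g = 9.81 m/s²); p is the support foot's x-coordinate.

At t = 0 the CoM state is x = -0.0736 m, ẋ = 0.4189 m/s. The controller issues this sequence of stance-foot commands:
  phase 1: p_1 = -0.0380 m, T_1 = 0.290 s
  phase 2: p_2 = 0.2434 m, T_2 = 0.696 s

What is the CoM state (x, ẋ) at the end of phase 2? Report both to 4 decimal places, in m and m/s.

x = 0.0716, ẋ = -0.3994

phase 1: p=-0.0380, T=0.290, ωT=0.889807, cosh=1.422697, sinh=1.011962; start (x,ẋ)=(-0.073600, 0.418900) → end (x,ẋ)=(0.049510, 0.485430)
phase 2: p=0.2434, T=0.696, ωT=2.135537, cosh=4.289884, sinh=4.171703; start (x,ẋ)=(0.049510, 0.485430) → end (x,ẋ)=(0.071632, -0.399358)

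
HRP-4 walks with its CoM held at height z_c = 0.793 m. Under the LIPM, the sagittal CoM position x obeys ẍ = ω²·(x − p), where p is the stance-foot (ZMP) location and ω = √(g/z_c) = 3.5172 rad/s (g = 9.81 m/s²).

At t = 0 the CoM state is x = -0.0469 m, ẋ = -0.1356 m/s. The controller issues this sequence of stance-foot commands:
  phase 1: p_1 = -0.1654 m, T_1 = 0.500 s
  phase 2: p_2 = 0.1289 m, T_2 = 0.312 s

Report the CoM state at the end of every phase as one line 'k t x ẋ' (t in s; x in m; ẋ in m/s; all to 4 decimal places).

1 0.5000 0.0801 0.7685
2 0.8120 0.3386 1.0512

phase 1: p=-0.1654, T=0.500, ωT=1.758600, cosh=2.988296, sinh=2.816010; start (x,ẋ)=(-0.046900, -0.135600) → end (x,ẋ)=(0.080146, 0.768467)
phase 2: p=0.1289, T=0.312, ωT=1.097366, cosh=1.665007, sinh=1.331258; start (x,ẋ)=(0.080146, 0.768467) → end (x,ẋ)=(0.338589, 1.051223)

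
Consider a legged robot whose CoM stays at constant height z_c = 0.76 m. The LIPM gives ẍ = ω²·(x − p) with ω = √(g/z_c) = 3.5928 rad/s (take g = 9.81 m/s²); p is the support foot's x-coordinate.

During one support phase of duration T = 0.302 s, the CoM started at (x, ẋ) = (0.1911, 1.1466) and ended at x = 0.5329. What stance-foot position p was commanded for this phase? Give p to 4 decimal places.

p = 0.3091

ωT = 3.5928·0.302 = 1.085026; cosh(ωT) = 1.648704, sinh(ωT) = 1.310811
x(T) = p + (x₀−p)·cosh(ωT) + (ẋ₀/ω)·sinh(ωT) ⇒ p·(1 − cosh) = x(T) − x₀·cosh − (ẋ₀/ω)·sinh
numerator   = 0.5329 − (0.1911)·1.648704 − (1.1466/3.5928)·1.310811 = -0.200497
denominator = 1 − 1.648704 = -0.648704
p = -0.200497 / -0.648704 = 0.3091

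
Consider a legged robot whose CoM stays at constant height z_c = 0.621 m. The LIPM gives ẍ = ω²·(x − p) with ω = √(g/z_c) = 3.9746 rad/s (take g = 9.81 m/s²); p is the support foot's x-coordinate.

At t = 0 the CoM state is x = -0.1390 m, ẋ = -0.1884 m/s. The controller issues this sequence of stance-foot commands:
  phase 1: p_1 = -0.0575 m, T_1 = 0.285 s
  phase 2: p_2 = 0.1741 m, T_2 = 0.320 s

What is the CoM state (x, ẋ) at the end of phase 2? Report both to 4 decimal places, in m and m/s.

x = -0.9868, ẋ = -4.3437

phase 1: p=-0.0575, T=0.285, ωT=1.132761, cosh=1.713179, sinh=1.391036; start (x,ẋ)=(-0.139000, -0.188400) → end (x,ẋ)=(-0.263061, -0.773361)
phase 2: p=0.1741, T=0.320, ωT=1.271872, cosh=1.923916, sinh=1.643609; start (x,ẋ)=(-0.263061, -0.773361) → end (x,ẋ)=(-0.986767, -4.343716)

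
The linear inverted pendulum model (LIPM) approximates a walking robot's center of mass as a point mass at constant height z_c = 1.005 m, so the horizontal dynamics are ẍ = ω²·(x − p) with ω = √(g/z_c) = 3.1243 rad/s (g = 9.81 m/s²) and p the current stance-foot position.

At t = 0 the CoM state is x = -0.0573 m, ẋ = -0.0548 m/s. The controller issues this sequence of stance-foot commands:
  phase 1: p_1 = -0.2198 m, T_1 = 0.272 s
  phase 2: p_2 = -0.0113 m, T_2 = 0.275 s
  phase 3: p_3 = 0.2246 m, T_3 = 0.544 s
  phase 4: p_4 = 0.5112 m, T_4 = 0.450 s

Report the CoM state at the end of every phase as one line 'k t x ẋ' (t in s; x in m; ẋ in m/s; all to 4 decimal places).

1 0.2720 -0.0118 0.4095
2 0.5470 0.1150 0.5687
3 1.0910 0.3962 0.7026
4 1.5410 0.6936 0.8303

phase 1: p=-0.2198, T=0.272, ωT=0.849810, cosh=1.383349, sinh=0.955853; start (x,ẋ)=(-0.057300, -0.054800) → end (x,ẋ)=(-0.011771, 0.409478)
phase 2: p=-0.0113, T=0.275, ωT=0.859183, cosh=1.392369, sinh=0.968861; start (x,ẋ)=(-0.011771, 0.409478) → end (x,ẋ)=(0.115025, 0.568717)
phase 3: p=0.2246, T=0.544, ωT=1.699619, cosh=2.827308, sinh=2.644555; start (x,ẋ)=(0.115025, 0.568717) → end (x,ẋ)=(0.396186, 0.702585)
phase 4: p=0.5112, T=0.450, ωT=1.405935, cosh=2.162238, sinh=1.917101; start (x,ẋ)=(0.396186, 0.702585) → end (x,ẋ)=(0.693624, 0.830266)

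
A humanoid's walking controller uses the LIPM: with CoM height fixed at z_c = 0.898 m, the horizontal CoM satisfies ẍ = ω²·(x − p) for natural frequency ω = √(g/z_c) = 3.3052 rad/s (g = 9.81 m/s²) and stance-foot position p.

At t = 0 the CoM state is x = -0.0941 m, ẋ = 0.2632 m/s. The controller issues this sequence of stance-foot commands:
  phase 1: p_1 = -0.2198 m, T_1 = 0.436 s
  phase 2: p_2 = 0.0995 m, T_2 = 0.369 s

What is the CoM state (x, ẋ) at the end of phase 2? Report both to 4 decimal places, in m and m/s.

x = 0.9822, ẋ = 3.2184

phase 1: p=-0.2198, T=0.436, ωT=1.441067, cosh=2.230939, sinh=1.994264; start (x,ẋ)=(-0.094100, 0.263200) → end (x,ẋ)=(0.219436, 1.415727)
phase 2: p=0.0995, T=0.369, ωT=1.219619, cosh=1.840620, sinh=1.545277; start (x,ẋ)=(0.219436, 1.415727) → end (x,ẋ)=(0.982151, 3.218385)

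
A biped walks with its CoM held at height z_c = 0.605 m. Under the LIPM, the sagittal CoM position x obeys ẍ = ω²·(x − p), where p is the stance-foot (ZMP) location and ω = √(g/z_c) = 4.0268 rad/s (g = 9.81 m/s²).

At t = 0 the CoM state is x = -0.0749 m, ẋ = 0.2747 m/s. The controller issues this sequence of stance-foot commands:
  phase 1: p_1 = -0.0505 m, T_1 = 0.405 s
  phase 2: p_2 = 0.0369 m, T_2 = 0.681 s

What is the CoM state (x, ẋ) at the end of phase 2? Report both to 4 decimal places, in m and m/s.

phase 1: p=-0.0505, T=0.405, ωT=1.630854, cosh=2.651999, sinh=2.456236; start (x,ẋ)=(-0.074900, 0.274700) → end (x,ẋ)=(0.052351, 0.487169)
phase 2: p=0.0369, T=0.681, ωT=2.742251, cosh=7.793154, sinh=7.728729; start (x,ẋ)=(0.052351, 0.487169) → end (x,ẋ)=(1.092344, 4.277440)

x = 1.0923, ẋ = 4.2774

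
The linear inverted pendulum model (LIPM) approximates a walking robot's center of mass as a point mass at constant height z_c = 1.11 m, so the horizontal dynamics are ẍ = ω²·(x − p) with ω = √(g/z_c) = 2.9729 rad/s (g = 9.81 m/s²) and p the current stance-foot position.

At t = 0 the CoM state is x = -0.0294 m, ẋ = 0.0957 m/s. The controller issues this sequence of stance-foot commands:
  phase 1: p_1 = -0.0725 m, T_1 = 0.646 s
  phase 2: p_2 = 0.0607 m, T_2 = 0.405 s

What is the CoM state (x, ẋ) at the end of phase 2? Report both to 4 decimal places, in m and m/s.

phase 1: p=-0.0725, T=0.646, ωT=1.920493, cosh=3.485430, sinh=3.338895; start (x,ẋ)=(-0.029400, 0.095700) → end (x,ẋ)=(0.185204, 0.761375)
phase 2: p=0.0607, T=0.405, ωT=1.204025, cosh=1.816745, sinh=1.516761; start (x,ẋ)=(0.185204, 0.761375) → end (x,ẋ)=(0.675342, 1.944633)

x = 0.6753, ẋ = 1.9446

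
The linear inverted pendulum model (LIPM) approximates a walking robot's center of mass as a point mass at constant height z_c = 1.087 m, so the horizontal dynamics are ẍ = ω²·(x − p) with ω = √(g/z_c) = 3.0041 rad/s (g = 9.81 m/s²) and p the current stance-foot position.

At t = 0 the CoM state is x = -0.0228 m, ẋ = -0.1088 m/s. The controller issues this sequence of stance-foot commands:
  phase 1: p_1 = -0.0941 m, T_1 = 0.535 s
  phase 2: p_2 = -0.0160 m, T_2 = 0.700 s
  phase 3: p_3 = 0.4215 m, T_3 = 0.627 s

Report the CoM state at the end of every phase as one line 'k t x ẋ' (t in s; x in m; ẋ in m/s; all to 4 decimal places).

phase 1: p=-0.0941, T=0.535, ωT=1.607194, cosh=2.594620, sinh=2.394171; start (x,ẋ)=(-0.022800, -0.108800) → end (x,ẋ)=(0.004186, 0.230518)
phase 2: p=-0.0160, T=0.700, ωT=2.102870, cosh=4.155873, sinh=4.033768; start (x,ẋ)=(0.004186, 0.230518) → end (x,ẋ)=(0.377421, 1.202619)
phase 3: p=0.4215, T=0.627, ωT=1.883571, cosh=3.364497, sinh=3.212451; start (x,ẋ)=(0.377421, 1.202619) → end (x,ẋ)=(1.559225, 3.620826)

1 0.5350 0.0042 0.2305
2 1.2350 0.3774 1.2026
3 1.8620 1.5592 3.6208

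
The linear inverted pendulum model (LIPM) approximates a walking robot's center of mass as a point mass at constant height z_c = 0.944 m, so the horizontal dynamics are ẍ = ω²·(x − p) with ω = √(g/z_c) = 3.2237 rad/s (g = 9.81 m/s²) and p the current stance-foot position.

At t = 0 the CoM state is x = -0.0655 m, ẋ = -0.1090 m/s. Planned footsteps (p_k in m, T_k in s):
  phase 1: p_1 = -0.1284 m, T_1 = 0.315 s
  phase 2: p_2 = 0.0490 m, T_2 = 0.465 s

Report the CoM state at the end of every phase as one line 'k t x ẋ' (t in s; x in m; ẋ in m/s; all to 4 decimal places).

1 0.3150 -0.0707 0.0730
2 0.7800 -0.1843 -0.6495

phase 1: p=-0.1284, T=0.315, ωT=1.015465, cosh=1.561441, sinh=1.199207; start (x,ẋ)=(-0.065500, -0.109000) → end (x,ẋ)=(-0.070733, 0.072967)
phase 2: p=0.0490, T=0.465, ωT=1.499021, cosh=2.350325, sinh=2.126976; start (x,ẋ)=(-0.070733, 0.072967) → end (x,ẋ)=(-0.184268, -0.649481)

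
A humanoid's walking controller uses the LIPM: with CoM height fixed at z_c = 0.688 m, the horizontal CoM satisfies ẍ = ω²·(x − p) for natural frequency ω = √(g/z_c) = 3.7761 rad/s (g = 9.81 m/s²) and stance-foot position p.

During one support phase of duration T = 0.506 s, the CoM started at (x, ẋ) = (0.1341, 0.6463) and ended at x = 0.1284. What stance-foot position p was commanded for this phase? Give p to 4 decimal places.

p = 0.3670

ωT = 3.7761·0.506 = 1.910707; cosh(ωT) = 3.452919, sinh(ωT) = 3.304943
x(T) = p + (x₀−p)·cosh(ωT) + (ẋ₀/ω)·sinh(ωT) ⇒ p·(1 − cosh) = x(T) − x₀·cosh − (ẋ₀/ω)·sinh
numerator   = 0.1284 − (0.1341)·3.452919 − (0.6463/3.7761)·3.304943 = -0.900295
denominator = 1 − 3.452919 = -2.452919
p = -0.900295 / -2.452919 = 0.3670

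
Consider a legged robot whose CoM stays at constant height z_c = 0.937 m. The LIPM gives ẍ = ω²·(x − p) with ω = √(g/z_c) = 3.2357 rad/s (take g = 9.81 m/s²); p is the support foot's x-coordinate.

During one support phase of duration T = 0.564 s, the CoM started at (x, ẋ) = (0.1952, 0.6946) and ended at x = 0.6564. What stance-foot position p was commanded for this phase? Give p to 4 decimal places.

ωT = 3.2357·0.564 = 1.824935; cosh(ωT) = 3.181809, sinh(ωT) = 3.020581
x(T) = p + (x₀−p)·cosh(ωT) + (ẋ₀/ω)·sinh(ωT) ⇒ p·(1 − cosh) = x(T) − x₀·cosh − (ẋ₀/ω)·sinh
numerator   = 0.6564 − (0.1952)·3.181809 − (0.6946/3.2357)·3.020581 = -0.613110
denominator = 1 − 3.181809 = -2.181809
p = -0.613110 / -2.181809 = 0.2810

p = 0.2810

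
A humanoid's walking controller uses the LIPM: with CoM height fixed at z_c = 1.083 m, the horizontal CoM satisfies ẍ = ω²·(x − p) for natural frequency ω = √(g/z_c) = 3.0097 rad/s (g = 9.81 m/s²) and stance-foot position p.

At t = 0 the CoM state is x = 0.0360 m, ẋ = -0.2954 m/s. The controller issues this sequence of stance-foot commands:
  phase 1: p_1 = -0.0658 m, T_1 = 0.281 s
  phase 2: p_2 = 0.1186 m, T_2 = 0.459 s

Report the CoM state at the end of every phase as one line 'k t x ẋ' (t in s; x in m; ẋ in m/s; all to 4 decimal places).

phase 1: p=-0.0658, T=0.281, ωT=0.845726, cosh=1.379457, sinh=0.950211; start (x,ẋ)=(0.036000, -0.295400) → end (x,ẋ)=(-0.018634, -0.116359)
phase 2: p=0.1186, T=0.459, ωT=1.381452, cosh=2.115946, sinh=1.864733; start (x,ẋ)=(-0.018634, -0.116359) → end (x,ẋ)=(-0.243872, -1.016405)

1 0.2810 -0.0186 -0.1164
2 0.7400 -0.2439 -1.0164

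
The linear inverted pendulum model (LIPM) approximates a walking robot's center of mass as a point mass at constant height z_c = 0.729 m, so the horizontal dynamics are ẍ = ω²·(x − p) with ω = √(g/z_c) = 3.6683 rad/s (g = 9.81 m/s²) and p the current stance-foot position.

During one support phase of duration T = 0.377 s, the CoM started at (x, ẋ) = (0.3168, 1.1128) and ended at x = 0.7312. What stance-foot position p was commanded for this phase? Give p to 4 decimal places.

p = 0.4529

ωT = 3.6683·0.377 = 1.382949; cosh(ωT) = 2.118740, sinh(ωT) = 1.867902
x(T) = p + (x₀−p)·cosh(ωT) + (ẋ₀/ω)·sinh(ωT) ⇒ p·(1 − cosh) = x(T) − x₀·cosh − (ẋ₀/ω)·sinh
numerator   = 0.7312 − (0.3168)·2.118740 − (1.1128/3.6683)·1.867902 = -0.506655
denominator = 1 − 2.118740 = -1.118740
p = -0.506655 / -1.118740 = 0.4529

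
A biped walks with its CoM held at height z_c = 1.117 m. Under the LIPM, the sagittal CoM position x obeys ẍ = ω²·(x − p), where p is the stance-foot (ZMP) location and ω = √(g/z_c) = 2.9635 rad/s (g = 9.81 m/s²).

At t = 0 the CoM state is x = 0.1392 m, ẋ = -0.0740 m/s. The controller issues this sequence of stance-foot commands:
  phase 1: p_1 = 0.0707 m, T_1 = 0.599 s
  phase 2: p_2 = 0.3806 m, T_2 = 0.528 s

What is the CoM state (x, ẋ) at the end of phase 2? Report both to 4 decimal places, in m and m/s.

phase 1: p=0.0707, T=0.599, ωT=1.775136, cosh=3.035273, sinh=2.865813; start (x,ẋ)=(0.139200, -0.074000) → end (x,ẋ)=(0.207056, 0.357149)
phase 2: p=0.3806, T=0.528, ωT=1.564728, cosh=2.495260, sinh=2.286115; start (x,ẋ)=(0.207056, 0.357149) → end (x,ẋ)=(0.223075, -0.284567)

x = 0.2231, ẋ = -0.2846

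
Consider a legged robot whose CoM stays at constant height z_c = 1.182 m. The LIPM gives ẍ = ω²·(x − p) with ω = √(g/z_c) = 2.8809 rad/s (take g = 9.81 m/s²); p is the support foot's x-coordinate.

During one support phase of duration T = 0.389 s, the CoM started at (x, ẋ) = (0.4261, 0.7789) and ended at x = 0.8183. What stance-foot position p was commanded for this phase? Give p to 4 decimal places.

p = 0.3950

ωT = 2.8809·0.389 = 1.120670; cosh(ωT) = 1.696485, sinh(ωT) = 1.370424
x(T) = p + (x₀−p)·cosh(ωT) + (ẋ₀/ω)·sinh(ωT) ⇒ p·(1 − cosh) = x(T) − x₀·cosh − (ẋ₀/ω)·sinh
numerator   = 0.8183 − (0.4261)·1.696485 − (0.7789/2.8809)·1.370424 = -0.275089
denominator = 1 − 1.696485 = -0.696485
p = -0.275089 / -0.696485 = 0.3950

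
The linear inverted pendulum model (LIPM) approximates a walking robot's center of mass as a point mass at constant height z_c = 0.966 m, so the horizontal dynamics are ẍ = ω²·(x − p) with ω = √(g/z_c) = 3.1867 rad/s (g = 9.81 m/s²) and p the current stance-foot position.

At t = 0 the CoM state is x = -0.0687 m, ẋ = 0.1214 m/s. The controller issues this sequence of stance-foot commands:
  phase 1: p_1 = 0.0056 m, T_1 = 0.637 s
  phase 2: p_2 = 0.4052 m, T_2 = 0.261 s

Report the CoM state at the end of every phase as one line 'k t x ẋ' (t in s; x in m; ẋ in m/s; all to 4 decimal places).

phase 1: p=0.0056, T=0.637, ωT=2.029928, cosh=3.872441, sinh=3.741096; start (x,ẋ)=(-0.068700, 0.121400) → end (x,ẋ)=(-0.139602, -0.415672)
phase 2: p=0.4052, T=0.261, ωT=0.831729, cosh=1.366291, sinh=0.930995; start (x,ẋ)=(-0.139602, -0.415672) → end (x,ẋ)=(-0.460597, -2.184249)

1 0.6370 -0.1396 -0.4157
2 0.8980 -0.4606 -2.1842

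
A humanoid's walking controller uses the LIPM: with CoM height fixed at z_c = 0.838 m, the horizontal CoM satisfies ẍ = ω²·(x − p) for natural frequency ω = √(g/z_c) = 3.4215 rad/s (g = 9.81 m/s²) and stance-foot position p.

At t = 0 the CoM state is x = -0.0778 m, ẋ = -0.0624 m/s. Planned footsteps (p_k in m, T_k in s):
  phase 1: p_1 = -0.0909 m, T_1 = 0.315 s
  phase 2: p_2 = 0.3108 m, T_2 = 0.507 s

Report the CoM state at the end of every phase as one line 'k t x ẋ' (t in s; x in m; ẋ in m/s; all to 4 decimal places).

1 0.3150 -0.0931 -0.0441
2 0.8220 -0.9047 -3.9229

phase 1: p=-0.0909, T=0.315, ωT=1.077773, cosh=1.639240, sinh=1.298887; start (x,ẋ)=(-0.077800, -0.062400) → end (x,ẋ)=(-0.093115, -0.044070)
phase 2: p=0.3108, T=0.507, ωT=1.734700, cosh=2.921842, sinh=2.745389; start (x,ẋ)=(-0.093115, -0.044070) → end (x,ẋ)=(-0.904736, -3.922876)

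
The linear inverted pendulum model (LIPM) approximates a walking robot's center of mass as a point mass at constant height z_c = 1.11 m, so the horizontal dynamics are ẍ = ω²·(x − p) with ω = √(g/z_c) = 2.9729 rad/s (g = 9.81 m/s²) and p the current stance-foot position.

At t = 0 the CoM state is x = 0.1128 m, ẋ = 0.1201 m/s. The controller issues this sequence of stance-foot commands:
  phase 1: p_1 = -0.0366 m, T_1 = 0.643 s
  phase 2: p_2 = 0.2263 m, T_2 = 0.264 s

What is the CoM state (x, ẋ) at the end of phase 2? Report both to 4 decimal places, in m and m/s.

phase 1: p=-0.0366, T=0.643, ωT=1.911575, cosh=3.455789, sinh=3.307942; start (x,ẋ)=(0.112800, 0.120100) → end (x,ẋ)=(0.613330, 1.884267)
phase 2: p=0.2263, T=0.264, ωT=0.784846, cosh=1.324129, sinh=0.867939; start (x,ẋ)=(0.613330, 1.884267) → end (x,ẋ)=(1.288890, 3.493665)

x = 1.2889, ẋ = 3.4937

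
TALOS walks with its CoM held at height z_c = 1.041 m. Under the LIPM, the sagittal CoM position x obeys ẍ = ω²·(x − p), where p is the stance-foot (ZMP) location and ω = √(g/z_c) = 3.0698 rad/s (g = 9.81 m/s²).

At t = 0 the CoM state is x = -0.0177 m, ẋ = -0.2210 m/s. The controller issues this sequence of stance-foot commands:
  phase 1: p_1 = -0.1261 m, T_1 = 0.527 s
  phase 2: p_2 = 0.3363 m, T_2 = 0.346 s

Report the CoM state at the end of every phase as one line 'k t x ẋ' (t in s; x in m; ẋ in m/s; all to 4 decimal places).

phase 1: p=-0.1261, T=0.527, ωT=1.617785, cosh=2.620123, sinh=2.421785; start (x,ẋ)=(-0.017700, -0.221000) → end (x,ẋ)=(-0.016427, 0.226841)
phase 2: p=0.3363, T=0.346, ωT=1.062151, cosh=1.619149, sinh=1.273437; start (x,ẋ)=(-0.016427, 0.226841) → end (x,ẋ)=(-0.140717, -1.011590)

1 0.5270 -0.0164 0.2268
2 0.8730 -0.1407 -1.0116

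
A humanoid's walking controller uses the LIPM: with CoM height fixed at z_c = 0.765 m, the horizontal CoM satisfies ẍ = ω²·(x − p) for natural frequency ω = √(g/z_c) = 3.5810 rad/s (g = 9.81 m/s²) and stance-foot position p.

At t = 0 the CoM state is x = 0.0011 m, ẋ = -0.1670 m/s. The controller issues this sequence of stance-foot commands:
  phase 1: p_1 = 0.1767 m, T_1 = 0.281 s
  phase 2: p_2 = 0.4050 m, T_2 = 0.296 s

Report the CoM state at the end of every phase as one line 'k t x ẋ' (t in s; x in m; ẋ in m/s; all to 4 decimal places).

1 0.2810 -0.1508 -1.0040
2 0.5770 -0.8495 -4.1505

phase 1: p=0.1767, T=0.281, ωT=1.006261, cosh=1.550469, sinh=1.184886; start (x,ẋ)=(0.001100, -0.167000) → end (x,ẋ)=(-0.150819, -1.004012)
phase 2: p=0.4050, T=0.296, ωT=1.059976, cosh=1.616383, sinh=1.269919; start (x,ẋ)=(-0.150819, -1.004012) → end (x,ẋ)=(-0.849467, -4.150501)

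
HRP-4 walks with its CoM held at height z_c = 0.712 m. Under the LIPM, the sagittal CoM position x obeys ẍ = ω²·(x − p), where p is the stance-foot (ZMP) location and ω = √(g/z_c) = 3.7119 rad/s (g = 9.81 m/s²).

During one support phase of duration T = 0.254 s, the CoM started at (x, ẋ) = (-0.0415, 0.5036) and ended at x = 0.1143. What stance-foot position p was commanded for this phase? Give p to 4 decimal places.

p = -0.0584

ωT = 3.7119·0.254 = 0.942823; cosh(ωT) = 1.478372, sinh(ωT) = 1.088845
x(T) = p + (x₀−p)·cosh(ωT) + (ẋ₀/ω)·sinh(ωT) ⇒ p·(1 − cosh) = x(T) − x₀·cosh − (ẋ₀/ω)·sinh
numerator   = 0.1143 − (-0.0415)·1.478372 − (0.5036/3.7119)·1.088845 = 0.027927
denominator = 1 − 1.478372 = -0.478372
p = 0.027927 / -0.478372 = -0.0584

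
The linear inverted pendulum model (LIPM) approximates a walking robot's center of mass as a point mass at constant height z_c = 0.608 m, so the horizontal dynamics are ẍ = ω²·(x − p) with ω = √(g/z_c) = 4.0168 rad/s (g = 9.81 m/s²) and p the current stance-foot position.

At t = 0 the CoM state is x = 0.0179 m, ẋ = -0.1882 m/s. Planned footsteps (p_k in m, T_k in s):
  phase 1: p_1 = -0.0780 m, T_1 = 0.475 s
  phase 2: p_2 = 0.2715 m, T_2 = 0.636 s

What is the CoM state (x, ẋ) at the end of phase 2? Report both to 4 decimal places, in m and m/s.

x = 0.1368, ẋ = -0.4385

phase 1: p=-0.0780, T=0.475, ωT=1.907980, cosh=3.443921, sinh=3.295541; start (x,ẋ)=(0.017900, -0.188200) → end (x,ẋ)=(0.097865, 0.621333)
phase 2: p=0.2715, T=0.636, ωT=2.554685, cosh=6.472480, sinh=6.394763; start (x,ẋ)=(0.097865, 0.621333) → end (x,ẋ)=(0.136818, -0.438499)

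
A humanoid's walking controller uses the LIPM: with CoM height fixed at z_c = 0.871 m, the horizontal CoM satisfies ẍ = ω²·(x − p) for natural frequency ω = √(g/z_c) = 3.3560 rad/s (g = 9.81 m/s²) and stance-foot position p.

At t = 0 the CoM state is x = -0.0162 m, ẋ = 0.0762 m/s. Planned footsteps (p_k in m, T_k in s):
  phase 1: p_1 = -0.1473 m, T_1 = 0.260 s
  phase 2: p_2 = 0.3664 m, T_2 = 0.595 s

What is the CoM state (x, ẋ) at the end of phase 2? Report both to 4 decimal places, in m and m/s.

phase 1: p=-0.1473, T=0.260, ωT=0.872560, cosh=1.405455, sinh=0.987574; start (x,ẋ)=(-0.016200, 0.076200) → end (x,ẋ)=(0.059379, 0.541600)
phase 2: p=0.3664, T=0.595, ωT=1.996820, cosh=3.750681, sinh=3.614915; start (x,ẋ)=(0.059379, 0.541600) → end (x,ẋ)=(-0.201755, -1.693307)

x = -0.2018, ẋ = -1.6933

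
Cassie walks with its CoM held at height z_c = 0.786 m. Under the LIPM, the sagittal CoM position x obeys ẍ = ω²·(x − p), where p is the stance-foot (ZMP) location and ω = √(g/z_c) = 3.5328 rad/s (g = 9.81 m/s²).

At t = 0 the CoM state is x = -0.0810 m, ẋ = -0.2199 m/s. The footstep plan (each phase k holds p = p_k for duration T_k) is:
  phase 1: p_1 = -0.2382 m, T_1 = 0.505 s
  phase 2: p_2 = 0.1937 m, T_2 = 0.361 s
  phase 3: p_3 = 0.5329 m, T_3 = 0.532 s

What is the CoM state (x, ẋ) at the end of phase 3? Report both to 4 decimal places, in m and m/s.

x = 0.9524, ẋ = 1.7246

phase 1: p=-0.2382, T=0.505, ωT=1.784064, cosh=3.060979, sinh=2.893025; start (x,ẋ)=(-0.081000, -0.219900) → end (x,ẋ)=(0.062909, 0.933550)
phase 2: p=0.1937, T=0.361, ωT=1.275341, cosh=1.929628, sinh=1.650293; start (x,ẋ)=(0.062909, 0.933550) → end (x,ẋ)=(0.377415, 1.038872)
phase 3: p=0.5329, T=0.532, ωT=1.879450, cosh=3.351286, sinh=3.198612; start (x,ẋ)=(0.377415, 1.038872) → end (x,ẋ)=(0.952425, 1.724571)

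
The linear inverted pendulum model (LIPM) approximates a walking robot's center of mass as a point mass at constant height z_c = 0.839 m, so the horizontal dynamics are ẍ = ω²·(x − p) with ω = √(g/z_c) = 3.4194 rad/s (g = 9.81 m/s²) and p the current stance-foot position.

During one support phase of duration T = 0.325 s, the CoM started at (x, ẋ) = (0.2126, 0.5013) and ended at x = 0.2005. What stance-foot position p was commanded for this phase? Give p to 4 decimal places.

p = 0.5208

ωT = 3.4194·0.325 = 1.111305; cosh(ωT) = 1.683725, sinh(ωT) = 1.354596
x(T) = p + (x₀−p)·cosh(ωT) + (ẋ₀/ω)·sinh(ωT) ⇒ p·(1 − cosh) = x(T) − x₀·cosh − (ẋ₀/ω)·sinh
numerator   = 0.2005 − (0.2126)·1.683725 − (0.5013/3.4194)·1.354596 = -0.356050
denominator = 1 − 1.683725 = -0.683725
p = -0.356050 / -0.683725 = 0.5208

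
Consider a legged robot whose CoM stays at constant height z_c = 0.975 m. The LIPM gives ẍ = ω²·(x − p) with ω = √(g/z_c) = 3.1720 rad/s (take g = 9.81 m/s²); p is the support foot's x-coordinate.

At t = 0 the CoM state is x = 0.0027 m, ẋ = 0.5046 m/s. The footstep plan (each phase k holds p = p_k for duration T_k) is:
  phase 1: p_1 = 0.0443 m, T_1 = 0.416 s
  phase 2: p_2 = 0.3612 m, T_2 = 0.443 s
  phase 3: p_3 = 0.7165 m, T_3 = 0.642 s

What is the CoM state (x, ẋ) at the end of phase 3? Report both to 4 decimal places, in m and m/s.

x = 1.2421, ẋ = 1.8519

phase 1: p=0.0443, T=0.416, ωT=1.319552, cosh=2.004500, sinh=1.737245; start (x,ẋ)=(0.002700, 0.504600) → end (x,ẋ)=(0.237273, 0.782232)
phase 2: p=0.3612, T=0.443, ωT=1.405196, cosh=2.160822, sinh=1.915503; start (x,ẋ)=(0.237273, 0.782232) → end (x,ẋ)=(0.565789, 0.937286)
phase 3: p=0.7165, T=0.642, ωT=2.036424, cosh=3.896826, sinh=3.766331; start (x,ẋ)=(0.565789, 0.937286) → end (x,ẋ)=(1.242107, 1.851919)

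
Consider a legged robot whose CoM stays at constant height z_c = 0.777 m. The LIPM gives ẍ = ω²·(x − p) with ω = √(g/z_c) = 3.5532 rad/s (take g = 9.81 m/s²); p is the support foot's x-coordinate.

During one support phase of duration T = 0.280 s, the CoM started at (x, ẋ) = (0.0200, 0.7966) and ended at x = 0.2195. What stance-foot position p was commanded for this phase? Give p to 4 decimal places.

p = 0.1358

ωT = 3.5532·0.280 = 0.994896; cosh(ωT) = 1.537102, sinh(ωT) = 1.167341
x(T) = p + (x₀−p)·cosh(ωT) + (ẋ₀/ω)·sinh(ωT) ⇒ p·(1 − cosh) = x(T) − x₀·cosh − (ẋ₀/ω)·sinh
numerator   = 0.2195 − (0.0200)·1.537102 − (0.7966/3.5532)·1.167341 = -0.072951
denominator = 1 − 1.537102 = -0.537102
p = -0.072951 / -0.537102 = 0.1358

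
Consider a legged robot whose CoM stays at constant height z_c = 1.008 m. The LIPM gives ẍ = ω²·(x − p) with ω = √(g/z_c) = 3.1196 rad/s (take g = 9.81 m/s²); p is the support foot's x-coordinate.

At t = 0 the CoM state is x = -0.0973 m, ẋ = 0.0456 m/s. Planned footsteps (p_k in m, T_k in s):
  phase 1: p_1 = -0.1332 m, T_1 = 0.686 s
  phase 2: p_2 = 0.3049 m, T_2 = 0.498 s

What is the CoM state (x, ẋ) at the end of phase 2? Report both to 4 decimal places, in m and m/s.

phase 1: p=-0.1332, T=0.686, ωT=2.140046, cosh=4.308737, sinh=4.191088; start (x,ẋ)=(-0.097300, 0.045600) → end (x,ẋ)=(0.082746, 0.665854)
phase 2: p=0.3049, T=0.498, ωT=1.553561, cosh=2.469885, sinh=2.258392; start (x,ẋ)=(0.082746, 0.665854) → end (x,ẋ)=(0.238240, 0.079444)

x = 0.2382, ẋ = 0.0794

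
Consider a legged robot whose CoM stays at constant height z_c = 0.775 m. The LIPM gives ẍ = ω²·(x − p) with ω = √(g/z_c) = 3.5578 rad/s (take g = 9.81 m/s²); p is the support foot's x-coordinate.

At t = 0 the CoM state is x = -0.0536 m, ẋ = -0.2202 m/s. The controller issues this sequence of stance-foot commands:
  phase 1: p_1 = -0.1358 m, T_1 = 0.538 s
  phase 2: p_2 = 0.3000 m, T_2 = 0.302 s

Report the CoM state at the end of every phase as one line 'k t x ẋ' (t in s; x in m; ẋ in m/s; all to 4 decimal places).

1 0.5380 -0.0563 0.2072
2 0.8400 -0.2073 -1.3011

phase 1: p=-0.1358, T=0.538, ωT=1.914096, cosh=3.464142, sinh=3.316667; start (x,ẋ)=(-0.053600, -0.220200) → end (x,ẋ)=(-0.056323, 0.207159)
phase 2: p=0.3000, T=0.302, ωT=1.074456, cosh=1.634941, sinh=1.293457; start (x,ẋ)=(-0.056323, 0.207159) → end (x,ẋ)=(-0.207254, -1.301058)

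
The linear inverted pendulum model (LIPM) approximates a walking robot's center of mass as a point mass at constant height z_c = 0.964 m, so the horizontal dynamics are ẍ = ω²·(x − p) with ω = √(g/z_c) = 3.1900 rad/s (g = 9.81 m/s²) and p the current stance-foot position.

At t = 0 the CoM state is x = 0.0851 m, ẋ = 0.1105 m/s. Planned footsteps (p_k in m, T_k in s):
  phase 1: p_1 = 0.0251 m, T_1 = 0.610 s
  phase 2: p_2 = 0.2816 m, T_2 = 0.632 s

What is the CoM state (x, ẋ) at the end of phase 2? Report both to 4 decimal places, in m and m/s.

phase 1: p=0.0251, T=0.610, ωT=1.945900, cosh=3.571394, sinh=3.428535; start (x,ẋ)=(0.085100, 0.110500) → end (x,ẋ)=(0.358146, 1.050861)
phase 2: p=0.2816, T=0.632, ωT=2.016080, cosh=3.821005, sinh=3.687828; start (x,ẋ)=(0.358146, 1.050861) → end (x,ẋ)=(1.788941, 4.915848)

x = 1.7889, ẋ = 4.9158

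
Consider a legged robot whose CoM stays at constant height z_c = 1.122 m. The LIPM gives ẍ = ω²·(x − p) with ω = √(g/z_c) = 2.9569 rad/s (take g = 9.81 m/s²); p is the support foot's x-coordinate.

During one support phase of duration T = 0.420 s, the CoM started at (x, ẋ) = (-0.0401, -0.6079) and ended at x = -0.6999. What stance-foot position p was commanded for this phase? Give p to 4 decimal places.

ωT = 2.9569·0.420 = 1.241898; cosh(ωT) = 1.875507, sinh(ωT) = 1.586671
x(T) = p + (x₀−p)·cosh(ωT) + (ẋ₀/ω)·sinh(ωT) ⇒ p·(1 − cosh) = x(T) − x₀·cosh − (ẋ₀/ω)·sinh
numerator   = -0.6999 − (-0.0401)·1.875507 − (-0.6079/2.9569)·1.586671 = -0.298493
denominator = 1 − 1.875507 = -0.875507
p = -0.298493 / -0.875507 = 0.3409

p = 0.3409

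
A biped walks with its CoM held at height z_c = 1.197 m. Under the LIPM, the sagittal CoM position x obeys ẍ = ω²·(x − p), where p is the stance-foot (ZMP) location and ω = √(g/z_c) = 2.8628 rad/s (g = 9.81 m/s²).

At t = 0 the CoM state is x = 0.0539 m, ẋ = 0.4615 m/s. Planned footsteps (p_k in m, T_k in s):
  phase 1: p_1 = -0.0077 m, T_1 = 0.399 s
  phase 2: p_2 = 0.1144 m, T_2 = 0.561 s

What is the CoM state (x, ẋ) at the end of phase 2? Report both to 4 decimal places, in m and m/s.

x = 1.5344, ẋ = 4.1536

phase 1: p=-0.0077, T=0.399, ωT=1.142257, cosh=1.726466, sinh=1.407368; start (x,ẋ)=(0.053900, 0.461500) → end (x,ẋ)=(0.325526, 1.044951)
phase 2: p=0.1144, T=0.561, ωT=1.606031, cosh=2.591838, sinh=2.391155; start (x,ẋ)=(0.325526, 1.044951) → end (x,ẋ)=(1.534401, 4.153588)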